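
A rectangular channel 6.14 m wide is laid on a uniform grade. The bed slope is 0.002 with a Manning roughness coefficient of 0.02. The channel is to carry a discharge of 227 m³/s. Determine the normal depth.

Manning's equation rearranged: A R^(2/3) = nQ / (1·√S) = 0.02 × 227 / (√0.002) = 101.5.
At y = 8.11 m: A R^(2/3) = 84.92 — too small.
At y = 12.1 m: A R^(2/3) = 135 — too large.
At y = 9.44 m: A R^(2/3) = 101.5 — close enough.

y_n = 9.44 m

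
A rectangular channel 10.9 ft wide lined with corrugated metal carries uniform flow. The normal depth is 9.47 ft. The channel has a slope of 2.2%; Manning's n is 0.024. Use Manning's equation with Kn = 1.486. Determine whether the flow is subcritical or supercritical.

Flow area A = b·y = 10.9 × 9.47 = 103.2 ft². Wetted perimeter P = b + 2y = 10.9 + 2×9.47 = 29.84 ft.
Hydraulic radius R = A/P = 103.2/29.84 = 3.459 ft.
V = (1.486/n) R^(2/3) √S = (1.486/0.024) × 3.459^(2/3) × √0.022 = 21.01 ft/s. Hydraulic depth D_h = A/T = 103.2/10.9 = 9.47 ft.
Froude number Fr = V/√(g·D_h) = 21.01/√(32.2×9.47) = 1.2, which is greater than 1, so the flow is supercritical.

supercritical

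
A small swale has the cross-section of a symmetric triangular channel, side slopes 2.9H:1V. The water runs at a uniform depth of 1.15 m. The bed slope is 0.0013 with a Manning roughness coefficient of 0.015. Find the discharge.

Q = 6.14 m³/s

For a triangular section with side slope z = 2.9: A = zy² = 2.9×1.15² = 3.835 m²; P = 2y√(1+z²) = 2×1.15×3.068 = 7.055 m.
Hydraulic radius R = A/P = 3.835/7.055 = 0.5436 m.
Manning's equation: Q = (1/n) A R^(2/3) S^(1/2) = (1/0.015) × 3.835 × 0.5436^(2/3) × 0.0013^(1/2) = 6.14 m³/s.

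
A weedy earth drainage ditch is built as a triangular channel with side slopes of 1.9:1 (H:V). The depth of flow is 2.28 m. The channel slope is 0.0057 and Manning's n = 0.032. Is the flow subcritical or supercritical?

subcritical

For a triangular section with side slope z = 1.9: A = zy² = 1.9×2.28² = 9.877 m²; P = 2y√(1+z²) = 2×2.28×2.147 = 9.791 m.
Hydraulic radius R = A/P = 9.877/9.791 = 1.009 m.
V = (1/n) R^(2/3) √S = (1/0.032) × 1.009^(2/3) × √0.0057 = 2.373 m/s. Hydraulic depth D_h = A/T = 9.877/8.664 = 1.14 m.
Froude number Fr = V/√(g·D_h) = 2.373/√(9.81×1.14) = 0.71, which is less than 1, so the flow is subcritical.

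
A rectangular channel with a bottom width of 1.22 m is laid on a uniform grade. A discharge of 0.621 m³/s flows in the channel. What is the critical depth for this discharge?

y_c = 0.298 m

For a rectangular channel, critical depth y_c = (q²/g)^(1/3) where q = Q/b = 0.621/1.22 = 0.509 m²/s.
So y_c = (0.509²/9.81)^(1/3) = 0.298 m.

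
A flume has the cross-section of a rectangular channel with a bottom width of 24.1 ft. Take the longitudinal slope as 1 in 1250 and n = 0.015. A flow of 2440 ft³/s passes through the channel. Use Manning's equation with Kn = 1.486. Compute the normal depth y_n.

y_n = 11.2 ft

Manning's equation rearranged: A R^(2/3) = nQ / (1.486·√S) = 0.015 × 2440 / (1.486 × √0.0008) = 870.8.
At y = 8.45 ft: A R^(2/3) = 592.8 — short.
At y = 14.1 ft: A R^(2/3) = 1183 — over.
At y = 11.2 ft: A R^(2/3) = 871.8 — close enough.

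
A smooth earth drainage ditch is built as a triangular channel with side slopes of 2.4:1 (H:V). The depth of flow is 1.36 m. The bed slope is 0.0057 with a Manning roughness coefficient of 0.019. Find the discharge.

Q = 12.9 m³/s

For a triangular section with side slope z = 2.4: A = zy² = 2.4×1.36² = 4.439 m²; P = 2y√(1+z²) = 2×1.36×2.6 = 7.072 m.
Hydraulic radius R = A/P = 4.439/7.072 = 0.6277 m.
Manning's equation: Q = (1/n) A R^(2/3) S^(1/2) = (1/0.019) × 4.439 × 0.6277^(2/3) × 0.0057^(1/2) = 12.9 m³/s.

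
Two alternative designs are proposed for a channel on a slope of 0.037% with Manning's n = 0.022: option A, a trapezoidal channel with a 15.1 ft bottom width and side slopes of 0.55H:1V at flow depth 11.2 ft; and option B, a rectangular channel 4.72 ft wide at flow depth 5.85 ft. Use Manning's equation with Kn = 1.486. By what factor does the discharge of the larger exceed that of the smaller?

19.8

Channel A: With bottom width b = 15.1 ft and side slope z = 0.55: A = (b + zy)y = (15.1 + 0.55×11.2)×11.2 = 238.1 ft²; P = b + 2y√(1+z²) = 15.1 + 2×11.2×1.141 = 40.66 ft. Hydraulic radius R = A/P = 238.1/40.66 = 5.856 ft. Q_A = (1.486/0.022)·238.1·5.856^(2/3)·√0.00037 = 1005 ft³/s.
Channel B: Flow area A = b·y = 4.72 × 5.85 = 27.61 ft². Wetted perimeter P = b + 2y = 4.72 + 2×5.85 = 16.42 ft. Hydraulic radius R = A/P = 27.61/16.42 = 1.682 ft. Q_B = (1.486/0.022)·27.61·1.682^(2/3)·√0.00037 = 50.73 ft³/s.
The larger discharge is 1005 ft³/s and the smaller is 50.73 ft³/s; the ratio is 19.8.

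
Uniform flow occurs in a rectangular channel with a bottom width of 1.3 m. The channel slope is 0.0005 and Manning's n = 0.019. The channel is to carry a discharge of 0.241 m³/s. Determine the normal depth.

Manning's equation rearranged: A R^(2/3) = nQ / (1·√S) = 0.019 × 0.241 / (√0.0005) = 0.2048.
Trying y = 0.479 m: A R^(2/3) = 0.2638 — too large.
Trying y = 0.276 m: A R^(2/3) = 0.1201 — too small.
Trying y = 0.4 m: A R^(2/3) = 0.205 — matches.

y_n = 0.4 m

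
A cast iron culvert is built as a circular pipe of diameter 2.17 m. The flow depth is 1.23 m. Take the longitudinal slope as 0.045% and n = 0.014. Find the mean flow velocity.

For a circular section of diameter D = 2.17 m at depth y = 1.23 m, the central angle is θ = 2 arccos(1 − 2y/D) = 3.41 rad. Then A = (D²/8)(θ − sin θ) = 2.163 m² and P = Dθ/2 = 3.699 m.
Hydraulic radius R = A/P = 2.163/3.699 = 0.5846 m.
From Manning's equation, V = (1/n) R^(2/3) S^(1/2) = (1/0.014) × 0.5846^(2/3) × 0.00045^(1/2) = 1.06 m/s.

V = 1.06 m/s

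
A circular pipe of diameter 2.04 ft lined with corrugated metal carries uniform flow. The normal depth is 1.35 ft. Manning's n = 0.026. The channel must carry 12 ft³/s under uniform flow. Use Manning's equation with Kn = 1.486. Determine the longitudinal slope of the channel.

For a circular section of diameter D = 2.04 ft at depth y = 1.35 ft, the central angle is θ = 2 arccos(1 − 2y/D) = 3.801 rad. Then A = (D²/8)(θ − sin θ) = 2.296 ft² and P = Dθ/2 = 3.877 ft.
Hydraulic radius R = A/P = 2.296/3.877 = 0.5922 ft.
From Manning's equation, S = [nQ / (1.486 A R^(2/3))]² = [0.026 × 12 / (1.486 × 2.296 × 0.5922^(2/3))]² = 0.0168.

S = 0.0168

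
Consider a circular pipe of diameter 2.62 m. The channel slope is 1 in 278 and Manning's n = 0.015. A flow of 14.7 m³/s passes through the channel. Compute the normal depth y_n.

Manning's equation rearranged: A R^(2/3) = nQ / (1·√S) = 0.015 × 14.7 / (√0.003597) = 3.676.
Try y = 2.17 m: A R^(2/3) = 4.104 — too large.
Try y = 1.72 m: A R^(2/3) = 3.119 — too small.
Try y = 1.95 m: A R^(2/3) = 3.675 — ≈ 3.676.

y_n = 1.95 m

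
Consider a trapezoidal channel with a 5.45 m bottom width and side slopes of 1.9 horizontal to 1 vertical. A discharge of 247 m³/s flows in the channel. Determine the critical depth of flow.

y_c = 3.9 m

At critical depth, Q² T / (g A³) = 1, i.e. A³/T = Q²/g = 247²/9.81 = 6219.
Trying y = 2.69 m: A³/T = 1463 — too small.
Trying y = 4.63 m: A³/T = 12460 — too large.
Trying y = 3.9 m: A³/T = 6224 — matches.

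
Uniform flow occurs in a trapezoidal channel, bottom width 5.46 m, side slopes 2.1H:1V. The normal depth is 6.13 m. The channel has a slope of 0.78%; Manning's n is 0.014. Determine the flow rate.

Q = 1570 m³/s

With bottom width b = 5.46 m and side slope z = 2.1: A = (b + zy)y = (5.46 + 2.1×6.13)×6.13 = 112.4 m²; P = b + 2y√(1+z²) = 5.46 + 2×6.13×2.326 = 33.98 m.
Hydraulic radius R = A/P = 112.4/33.98 = 3.308 m.
Manning's equation: Q = (1/n) A R^(2/3) S^(1/2) = (1/0.014) × 112.4 × 3.308^(2/3) × 0.0078^(1/2) = 1570 m³/s.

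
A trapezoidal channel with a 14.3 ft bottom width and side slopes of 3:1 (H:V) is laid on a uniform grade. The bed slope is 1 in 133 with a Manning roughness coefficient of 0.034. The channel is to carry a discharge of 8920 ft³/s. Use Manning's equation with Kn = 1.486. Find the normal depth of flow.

y_n = 12.5 ft

Manning's equation rearranged: A R^(2/3) = nQ / (1.486·√S) = 0.034 × 8920 / (1.486 × √0.007519) = 2354.
At y = 14.3 ft: A R^(2/3) = 3220 — over.
At y = 12.5 ft: A R^(2/3) = 2355 — close enough.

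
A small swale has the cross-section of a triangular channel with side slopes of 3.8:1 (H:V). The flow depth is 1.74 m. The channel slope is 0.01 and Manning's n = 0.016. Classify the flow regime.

For a triangular section with side slope z = 3.8: A = zy² = 3.8×1.74² = 11.5 m²; P = 2y√(1+z²) = 2×1.74×3.929 = 13.67 m.
Hydraulic radius R = A/P = 11.5/13.67 = 0.8414 m.
V = (1/n) R^(2/3) √S = (1/0.016) × 0.8414^(2/3) × √0.01 = 5.57 m/s. Hydraulic depth D_h = A/T = 11.5/13.22 = 0.87 m.
Froude number Fr = V/√(g·D_h) = 5.57/√(9.81×0.87) = 1.91, which is greater than 1, so the flow is supercritical.

supercritical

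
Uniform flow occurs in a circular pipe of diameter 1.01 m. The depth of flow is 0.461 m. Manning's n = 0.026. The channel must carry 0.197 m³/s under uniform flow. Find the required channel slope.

S = 0.0014

For a circular section of diameter D = 1.01 m at depth y = 0.461 m, the central angle is θ = 2 arccos(1 − 2y/D) = 2.967 rad. Then A = (D²/8)(θ − sin θ) = 0.3562 m² and P = Dθ/2 = 1.498 m.
Hydraulic radius R = A/P = 0.3562/1.498 = 0.2377 m.
From Manning's equation, S = [nQ / (1 A R^(2/3))]² = [0.026 × 0.197 / (1 × 0.3562 × 0.2377^(2/3))]² = 0.0014.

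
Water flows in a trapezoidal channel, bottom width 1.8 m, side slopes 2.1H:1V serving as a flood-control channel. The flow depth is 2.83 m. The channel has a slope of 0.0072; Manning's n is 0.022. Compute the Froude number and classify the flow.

supercritical

With bottom width b = 1.8 m and side slope z = 2.1: A = (b + zy)y = (1.8 + 2.1×2.83)×2.83 = 21.91 m²; P = b + 2y√(1+z²) = 1.8 + 2×2.83×2.326 = 14.96 m.
Hydraulic radius R = A/P = 21.91/14.96 = 1.464 m.
V = (1/n) R^(2/3) √S = (1/0.022) × 1.464^(2/3) × √0.0072 = 4.973 m/s. Hydraulic depth D_h = A/T = 21.91/13.69 = 1.601 m.
Froude number Fr = V/√(g·D_h) = 4.973/√(9.81×1.601) = 1.25, which is greater than 1, so the flow is supercritical.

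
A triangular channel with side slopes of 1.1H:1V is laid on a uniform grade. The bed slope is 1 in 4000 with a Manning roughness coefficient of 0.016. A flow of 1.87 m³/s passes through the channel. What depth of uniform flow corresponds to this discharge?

y_n = 1.57 m

Manning's equation rearranged: A R^(2/3) = nQ / (1·√S) = 0.016 × 1.87 / (√0.00025) = 1.892.
At y = 1.14 m: A R^(2/3) = 0.804 — too small.
At y = 1.57 m: A R^(2/3) = 1.888 — close enough.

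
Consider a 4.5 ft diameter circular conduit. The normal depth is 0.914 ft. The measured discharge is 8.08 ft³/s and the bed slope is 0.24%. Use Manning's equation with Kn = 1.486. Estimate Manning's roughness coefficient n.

n = 0.014

For a circular section of diameter D = 4.5 ft at depth y = 0.914 ft, the central angle is θ = 2 arccos(1 − 2y/D) = 1.87 rad. Then A = (D²/8)(θ − sin θ) = 2.315 ft² and P = Dθ/2 = 4.208 ft.
Hydraulic radius R = A/P = 2.315/4.208 = 0.5502 ft.
Rearranging Manning's equation: n = (1.486/Q) A R^(2/3) S^(1/2) = (1.486/8.08) × 2.315 × 0.5502^(2/3) × √0.0024 = 0.014.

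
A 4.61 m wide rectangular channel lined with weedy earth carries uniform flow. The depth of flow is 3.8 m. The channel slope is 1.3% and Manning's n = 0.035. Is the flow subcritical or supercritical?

subcritical

Flow area A = b·y = 4.61 × 3.8 = 17.52 m². Wetted perimeter P = b + 2y = 4.61 + 2×3.8 = 12.21 m.
Hydraulic radius R = A/P = 17.52/12.21 = 1.435 m.
V = (1/n) R^(2/3) √S = (1/0.035) × 1.435^(2/3) × √0.013 = 4.144 m/s. Hydraulic depth D_h = A/T = 17.52/4.61 = 3.8 m.
Froude number Fr = V/√(g·D_h) = 4.144/√(9.81×3.8) = 0.679, which is less than 1, so the flow is subcritical.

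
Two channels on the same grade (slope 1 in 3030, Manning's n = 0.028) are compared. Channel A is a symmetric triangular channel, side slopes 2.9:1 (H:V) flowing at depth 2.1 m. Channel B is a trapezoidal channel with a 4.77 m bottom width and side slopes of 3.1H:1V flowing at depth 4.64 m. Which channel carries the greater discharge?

Channel A: For a triangular section with side slope z = 2.9: A = zy² = 2.9×2.1² = 12.79 m²; P = 2y√(1+z²) = 2×2.1×3.068 = 12.88 m. Hydraulic radius R = A/P = 12.79/12.88 = 0.9926 m. Q_A = (1/0.028)·12.79·0.9926^(2/3)·√0.00033 = 8.257 m³/s.
Channel B: With bottom width b = 4.77 m and side slope z = 3.1: A = (b + zy)y = (4.77 + 3.1×4.64)×4.64 = 88.87 m²; P = b + 2y√(1+z²) = 4.77 + 2×4.64×3.257 = 35 m. Hydraulic radius R = A/P = 88.87/35 = 2.539 m. Q_B = (1/0.028)·88.87·2.539^(2/3)·√0.00033 = 107.3 m³/s.
Q_A = 8.257 m³/s vs Q_B = 107.3 m³/s, so channel B carries more.

channel B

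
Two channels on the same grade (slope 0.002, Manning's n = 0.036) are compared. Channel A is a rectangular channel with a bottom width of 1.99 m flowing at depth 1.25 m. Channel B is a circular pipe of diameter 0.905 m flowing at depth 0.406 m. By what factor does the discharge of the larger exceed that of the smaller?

17

Channel A: Flow area A = b·y = 1.99 × 1.25 = 2.487 m². Wetted perimeter P = b + 2y = 1.99 + 2×1.25 = 4.49 m. Hydraulic radius R = A/P = 2.487/4.49 = 0.554 m. Q_A = (1/0.036)·2.487·0.554^(2/3)·√0.002 = 2.084 m³/s.
Channel B: For a circular section of diameter D = 0.905 m at depth y = 0.406 m, the central angle is θ = 2 arccos(1 − 2y/D) = 2.936 rad. Then A = (D²/8)(θ − sin θ) = 0.2796 m² and P = Dθ/2 = 1.328 m. Hydraulic radius R = A/P = 0.2796/1.328 = 0.2105 m. Q_B = (1/0.036)·0.2796·0.2105^(2/3)·√0.002 = 0.1229 m³/s.
The larger discharge is 2.084 m³/s and the smaller is 0.1229 m³/s; the ratio is 17.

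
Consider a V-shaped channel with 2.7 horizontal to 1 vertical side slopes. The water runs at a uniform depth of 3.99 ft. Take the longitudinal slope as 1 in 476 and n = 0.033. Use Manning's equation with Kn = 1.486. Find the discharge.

For a triangular section with side slope z = 2.7: A = zy² = 2.7×3.99² = 42.98 ft²; P = 2y√(1+z²) = 2×3.99×2.879 = 22.98 ft.
Hydraulic radius R = A/P = 42.98/22.98 = 1.871 ft.
Manning's equation: Q = (1.486/n) A R^(2/3) S^(1/2) = (1.486/0.033) × 42.98 × 1.871^(2/3) × 0.002101^(1/2) = 135 ft³/s.

Q = 135 ft³/s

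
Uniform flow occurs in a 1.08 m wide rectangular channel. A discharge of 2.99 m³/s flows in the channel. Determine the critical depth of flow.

y_c = 0.921 m

For a rectangular channel, critical depth y_c = (q²/g)^(1/3) where q = Q/b = 2.99/1.08 = 2.769 m²/s.
So y_c = (2.769²/9.81)^(1/3) = 0.921 m.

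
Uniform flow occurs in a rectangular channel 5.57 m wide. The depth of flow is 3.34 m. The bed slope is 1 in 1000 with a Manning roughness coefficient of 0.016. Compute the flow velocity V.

Flow area A = b·y = 5.57 × 3.34 = 18.6 m². Wetted perimeter P = b + 2y = 5.57 + 2×3.34 = 12.25 m.
Hydraulic radius R = A/P = 18.6/12.25 = 1.519 m.
From Manning's equation, V = (1/n) R^(2/3) S^(1/2) = (1/0.016) × 1.519^(2/3) × 0.001^(1/2) = 2.61 m/s.

V = 2.61 m/s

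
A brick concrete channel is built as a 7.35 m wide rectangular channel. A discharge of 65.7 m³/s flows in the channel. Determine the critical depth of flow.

For a rectangular channel, critical depth y_c = (q²/g)^(1/3) where q = Q/b = 65.7/7.35 = 8.939 m²/s.
So y_c = (8.939²/9.81)^(1/3) = 2.01 m.

y_c = 2.01 m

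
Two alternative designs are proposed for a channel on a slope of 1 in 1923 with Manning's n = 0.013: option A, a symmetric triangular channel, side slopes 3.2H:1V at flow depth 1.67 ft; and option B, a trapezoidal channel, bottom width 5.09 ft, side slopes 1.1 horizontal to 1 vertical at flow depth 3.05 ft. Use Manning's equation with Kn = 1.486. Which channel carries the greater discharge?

channel B

Channel A: For a triangular section with side slope z = 3.2: A = zy² = 3.2×1.67² = 8.924 ft²; P = 2y√(1+z²) = 2×1.67×3.353 = 11.2 ft. Hydraulic radius R = A/P = 8.924/11.2 = 0.797 ft. Q_A = (1.486/0.013)·8.924·0.797^(2/3)·√0.00052 = 20 ft³/s.
Channel B: With bottom width b = 5.09 ft and side slope z = 1.1: A = (b + zy)y = (5.09 + 1.1×3.05)×3.05 = 25.76 ft²; P = b + 2y√(1+z²) = 5.09 + 2×3.05×1.487 = 14.16 ft. Hydraulic radius R = A/P = 25.76/14.16 = 1.819 ft. Q_B = (1.486/0.013)·25.76·1.819^(2/3)·√0.00052 = 100.1 ft³/s.
Q_A = 20 ft³/s vs Q_B = 100.1 ft³/s, so channel B carries more.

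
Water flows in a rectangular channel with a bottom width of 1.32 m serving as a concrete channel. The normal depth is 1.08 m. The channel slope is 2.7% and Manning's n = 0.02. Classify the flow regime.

Flow area A = b·y = 1.32 × 1.08 = 1.426 m². Wetted perimeter P = b + 2y = 1.32 + 2×1.08 = 3.48 m.
Hydraulic radius R = A/P = 1.426/3.48 = 0.4097 m.
V = (1/n) R^(2/3) √S = (1/0.02) × 0.4097^(2/3) × √0.027 = 4.532 m/s. Hydraulic depth D_h = A/T = 1.426/1.32 = 1.08 m.
Froude number Fr = V/√(g·D_h) = 4.532/√(9.81×1.08) = 1.39, which is greater than 1, so the flow is supercritical.

supercritical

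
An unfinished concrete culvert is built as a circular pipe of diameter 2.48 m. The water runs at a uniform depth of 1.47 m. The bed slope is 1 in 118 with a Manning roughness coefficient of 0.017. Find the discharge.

For a circular section of diameter D = 2.48 m at depth y = 1.47 m, the central angle is θ = 2 arccos(1 − 2y/D) = 3.515 rad. Then A = (D²/8)(θ − sin θ) = 2.982 m² and P = Dθ/2 = 4.358 m.
Hydraulic radius R = A/P = 2.982/4.358 = 0.6843 m.
Manning's equation: Q = (1/n) A R^(2/3) S^(1/2) = (1/0.017) × 2.982 × 0.6843^(2/3) × 0.008475^(1/2) = 12.5 m³/s.

Q = 12.5 m³/s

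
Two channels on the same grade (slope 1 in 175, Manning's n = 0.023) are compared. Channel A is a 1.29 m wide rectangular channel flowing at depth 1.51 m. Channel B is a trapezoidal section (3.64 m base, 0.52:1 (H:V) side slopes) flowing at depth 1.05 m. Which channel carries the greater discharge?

Channel A: Flow area A = b·y = 1.29 × 1.51 = 1.948 m². Wetted perimeter P = b + 2y = 1.29 + 2×1.51 = 4.31 m. Hydraulic radius R = A/P = 1.948/4.31 = 0.4519 m. Q_A = (1/0.023)·1.948·0.4519^(2/3)·√0.005714 = 3.77 m³/s.
Channel B: With bottom width b = 3.64 m and side slope z = 0.52: A = (b + zy)y = (3.64 + 0.52×1.05)×1.05 = 4.395 m²; P = b + 2y√(1+z²) = 3.64 + 2×1.05×1.127 = 6.007 m. Hydraulic radius R = A/P = 4.395/6.007 = 0.7317 m. Q_B = (1/0.023)·4.395·0.7317^(2/3)·√0.005714 = 11.73 m³/s.
Q_A = 3.77 m³/s vs Q_B = 11.73 m³/s, so channel B carries more.

channel B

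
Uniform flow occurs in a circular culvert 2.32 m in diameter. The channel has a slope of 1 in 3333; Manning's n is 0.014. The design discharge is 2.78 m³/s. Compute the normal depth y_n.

Manning's equation rearranged: A R^(2/3) = nQ / (1·√S) = 0.014 × 2.78 / (√0.0003) = 2.247.
Try y = 1.13 m: A R^(2/3) = 1.406 — short.
Try y = 1.52 m: A R^(2/3) = 2.249 — ≈ 2.247.

y_n = 1.52 m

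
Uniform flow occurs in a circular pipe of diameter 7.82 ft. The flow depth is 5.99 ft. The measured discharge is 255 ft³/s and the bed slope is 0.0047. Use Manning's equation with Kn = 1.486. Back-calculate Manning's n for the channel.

For a circular section of diameter D = 7.82 ft at depth y = 5.99 ft, the central angle is θ = 2 arccos(1 − 2y/D) = 4.263 rad. Then A = (D²/8)(θ − sin θ) = 39.48 ft² and P = Dθ/2 = 16.67 ft.
Hydraulic radius R = A/P = 39.48/16.67 = 2.368 ft.
Rearranging Manning's equation: n = (1.486/Q) A R^(2/3) S^(1/2) = (1.486/255) × 39.48 × 2.368^(2/3) × √0.0047 = 0.028.

n = 0.028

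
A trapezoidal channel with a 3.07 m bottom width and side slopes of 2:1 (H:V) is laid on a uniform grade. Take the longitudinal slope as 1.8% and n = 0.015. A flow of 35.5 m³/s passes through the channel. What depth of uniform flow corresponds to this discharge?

y_n = 1.01 m

Manning's equation rearranged: A R^(2/3) = nQ / (1·√S) = 0.015 × 35.5 / (√0.018) = 3.969.
At y = 1.09 m: A R^(2/3) = 4.598 — over.
At y = 1.01 m: A R^(2/3) = 3.966 — close enough.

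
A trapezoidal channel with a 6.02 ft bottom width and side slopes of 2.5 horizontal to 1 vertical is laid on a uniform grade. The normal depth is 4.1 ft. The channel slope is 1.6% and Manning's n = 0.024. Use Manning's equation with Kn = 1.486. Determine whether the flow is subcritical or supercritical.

supercritical

With bottom width b = 6.02 ft and side slope z = 2.5: A = (b + zy)y = (6.02 + 2.5×4.1)×4.1 = 66.71 ft²; P = b + 2y√(1+z²) = 6.02 + 2×4.1×2.693 = 28.1 ft.
Hydraulic radius R = A/P = 66.71/28.1 = 2.374 ft.
V = (1.486/n) R^(2/3) √S = (1.486/0.024) × 2.374^(2/3) × √0.016 = 13.94 ft/s. Hydraulic depth D_h = A/T = 66.71/26.52 = 2.515 ft.
Froude number Fr = V/√(g·D_h) = 13.94/√(32.2×2.515) = 1.55, which is greater than 1, so the flow is supercritical.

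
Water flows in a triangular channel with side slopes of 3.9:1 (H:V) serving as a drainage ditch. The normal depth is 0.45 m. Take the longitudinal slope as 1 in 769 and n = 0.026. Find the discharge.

Q = 0.397 m³/s

For a triangular section with side slope z = 3.9: A = zy² = 3.9×0.45² = 0.7897 m²; P = 2y√(1+z²) = 2×0.45×4.026 = 3.624 m.
Hydraulic radius R = A/P = 0.7897/3.624 = 0.2179 m.
Manning's equation: Q = (1/n) A R^(2/3) S^(1/2) = (1/0.026) × 0.7897 × 0.2179^(2/3) × 0.0013^(1/2) = 0.397 m³/s.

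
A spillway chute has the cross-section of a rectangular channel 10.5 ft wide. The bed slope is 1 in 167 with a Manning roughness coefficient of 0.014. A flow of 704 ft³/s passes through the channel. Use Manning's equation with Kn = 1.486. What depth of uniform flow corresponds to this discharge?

y_n = 4.52 ft

Manning's equation rearranged: A R^(2/3) = nQ / (1.486·√S) = 0.014 × 704 / (1.486 × √0.005988) = 85.71.
Trying y = 5.28 ft: A R^(2/3) = 105.7 — too large.
Trying y = 4.52 ft: A R^(2/3) = 85.76 — close enough.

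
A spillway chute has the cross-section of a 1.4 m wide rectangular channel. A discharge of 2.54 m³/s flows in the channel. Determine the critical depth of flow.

For a rectangular channel, critical depth y_c = (q²/g)^(1/3) where q = Q/b = 2.54/1.4 = 1.814 m²/s.
So y_c = (1.814²/9.81)^(1/3) = 0.695 m.

y_c = 0.695 m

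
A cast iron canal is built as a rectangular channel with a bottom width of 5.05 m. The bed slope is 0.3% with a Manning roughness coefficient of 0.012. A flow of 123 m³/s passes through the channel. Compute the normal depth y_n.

Manning's equation rearranged: A R^(2/3) = nQ / (1·√S) = 0.012 × 123 / (√0.003) = 26.95.
At y = 4.77 m: A R^(2/3) = 33.65 — over.
At y = 2.81 m: A R^(2/3) = 17.16 — short.
At y = 3.99 m: A R^(2/3) = 26.94 — matches.

y_n = 3.99 m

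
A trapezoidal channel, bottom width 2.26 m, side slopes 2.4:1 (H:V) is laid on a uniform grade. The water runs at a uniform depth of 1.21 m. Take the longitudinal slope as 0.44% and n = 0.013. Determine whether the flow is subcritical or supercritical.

supercritical

With bottom width b = 2.26 m and side slope z = 2.4: A = (b + zy)y = (2.26 + 2.4×1.21)×1.21 = 6.248 m²; P = b + 2y√(1+z²) = 2.26 + 2×1.21×2.6 = 8.552 m.
Hydraulic radius R = A/P = 6.248/8.552 = 0.7306 m.
V = (1/n) R^(2/3) √S = (1/0.013) × 0.7306^(2/3) × √0.0044 = 4.139 m/s. Hydraulic depth D_h = A/T = 6.248/8.068 = 0.7745 m.
Froude number Fr = V/√(g·D_h) = 4.139/√(9.81×0.7745) = 1.5, which is greater than 1, so the flow is supercritical.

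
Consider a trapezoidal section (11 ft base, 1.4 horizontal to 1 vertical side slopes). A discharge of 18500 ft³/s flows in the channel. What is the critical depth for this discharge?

At critical depth, Q² T / (g A³) = 1, i.e. A³/T = Q²/g = 18500²/32.2 = 10630000.
Trying y = 25.8 ft: A³/T = 21580000 — high.
Trying y = 17.3 ft: A³/T = 3806000 — low.
Trying y = 22 ft: A³/T = 10710000 — ≈ 10630000.

y_c = 22 ft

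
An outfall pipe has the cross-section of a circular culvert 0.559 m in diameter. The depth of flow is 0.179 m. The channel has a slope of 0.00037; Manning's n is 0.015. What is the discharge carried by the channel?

Q = 0.0188 m³/s

For a circular section of diameter D = 0.559 m at depth y = 0.179 m, the central angle is θ = 2 arccos(1 − 2y/D) = 2.406 rad. Then A = (D²/8)(θ − sin θ) = 0.06777 m² and P = Dθ/2 = 0.6725 m.
Hydraulic radius R = A/P = 0.06777/0.6725 = 0.1008 m.
Manning's equation: Q = (1/n) A R^(2/3) S^(1/2) = (1/0.015) × 0.06777 × 0.1008^(2/3) × 0.00037^(1/2) = 0.0188 m³/s.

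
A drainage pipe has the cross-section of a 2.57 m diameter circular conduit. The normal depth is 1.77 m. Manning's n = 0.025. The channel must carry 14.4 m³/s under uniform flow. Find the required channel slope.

For a circular section of diameter D = 2.57 m at depth y = 1.77 m, the central angle is θ = 2 arccos(1 − 2y/D) = 3.916 rad. Then A = (D²/8)(θ − sin θ) = 3.81 m² and P = Dθ/2 = 5.032 m.
Hydraulic radius R = A/P = 3.81/5.032 = 0.7572 m.
From Manning's equation, S = [nQ / (1 A R^(2/3))]² = [0.025 × 14.4 / (1 × 3.81 × 0.7572^(2/3))]² = 0.0129.

S = 0.0129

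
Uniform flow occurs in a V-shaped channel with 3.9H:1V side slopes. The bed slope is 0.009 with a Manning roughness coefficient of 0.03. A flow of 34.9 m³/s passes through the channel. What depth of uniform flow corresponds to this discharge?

Manning's equation rearranged: A R^(2/3) = nQ / (1·√S) = 0.03 × 34.9 / (√0.009) = 11.04.
At y = 1.96 m: A R^(2/3) = 14.47 — over.
At y = 1.24 m: A R^(2/3) = 4.269 — short.
At y = 1.77 m: A R^(2/3) = 11.03 — matches.

y_n = 1.77 m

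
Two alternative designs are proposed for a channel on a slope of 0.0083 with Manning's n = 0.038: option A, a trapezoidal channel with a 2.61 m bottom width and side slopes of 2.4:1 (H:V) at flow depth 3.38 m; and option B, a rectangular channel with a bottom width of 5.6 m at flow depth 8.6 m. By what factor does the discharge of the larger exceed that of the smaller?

Channel A: With bottom width b = 2.61 m and side slope z = 2.4: A = (b + zy)y = (2.61 + 2.4×3.38)×3.38 = 36.24 m²; P = b + 2y√(1+z²) = 2.61 + 2×3.38×2.6 = 20.19 m. Hydraulic radius R = A/P = 36.24/20.19 = 1.795 m. Q_A = (1/0.038)·36.24·1.795^(2/3)·√0.0083 = 128.3 m³/s.
Channel B: Flow area A = b·y = 5.6 × 8.6 = 48.16 m². Wetted perimeter P = b + 2y = 5.6 + 2×8.6 = 22.8 m. Hydraulic radius R = A/P = 48.16/22.8 = 2.112 m. Q_B = (1/0.038)·48.16·2.112^(2/3)·√0.0083 = 190.1 m³/s.
The larger discharge is 190.1 m³/s and the smaller is 128.3 m³/s; the ratio is 1.48.

1.48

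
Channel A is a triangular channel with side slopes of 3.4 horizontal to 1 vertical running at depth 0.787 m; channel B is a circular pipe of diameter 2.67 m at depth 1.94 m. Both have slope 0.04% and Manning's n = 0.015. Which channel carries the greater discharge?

channel B

Channel A: For a triangular section with side slope z = 3.4: A = zy² = 3.4×0.787² = 2.106 m²; P = 2y√(1+z²) = 2×0.787×3.544 = 5.578 m. Hydraulic radius R = A/P = 2.106/5.578 = 0.3775 m. Q_A = (1/0.015)·2.106·0.3775^(2/3)·√0.0004 = 1.467 m³/s.
Channel B: For a circular section of diameter D = 2.67 m at depth y = 1.94 m, the central angle is θ = 2 arccos(1 − 2y/D) = 4.082 rad. Then A = (D²/8)(θ − sin θ) = 4.358 m² and P = Dθ/2 = 5.45 m. Hydraulic radius R = A/P = 4.358/5.45 = 0.7996 m. Q_B = (1/0.015)·4.358·0.7996^(2/3)·√0.0004 = 5.006 m³/s.
Q_A = 1.467 m³/s vs Q_B = 5.006 m³/s, so channel B carries more.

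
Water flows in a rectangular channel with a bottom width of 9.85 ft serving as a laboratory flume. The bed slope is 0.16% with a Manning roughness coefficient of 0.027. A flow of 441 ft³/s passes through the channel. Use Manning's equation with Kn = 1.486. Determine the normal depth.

Manning's equation rearranged: A R^(2/3) = nQ / (1.486·√S) = 0.027 × 441 / (1.486 × √0.0016) = 200.3.
At y = 11.3 ft: A R^(2/3) = 253.2 — high.
At y = 8.23 ft: A R^(2/3) = 171.7 — low.
At y = 9.32 ft: A R^(2/3) = 200.3 — close enough.

y_n = 9.32 ft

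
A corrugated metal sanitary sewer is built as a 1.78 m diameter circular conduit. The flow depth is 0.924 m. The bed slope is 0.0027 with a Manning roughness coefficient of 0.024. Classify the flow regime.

For a circular section of diameter D = 1.78 m at depth y = 0.924 m, the central angle is θ = 2 arccos(1 − 2y/D) = 3.218 rad. Then A = (D²/8)(θ − sin θ) = 1.305 m² and P = Dθ/2 = 2.864 m.
Hydraulic radius R = A/P = 1.305/2.864 = 0.4556 m.
V = (1/n) R^(2/3) √S = (1/0.024) × 0.4556^(2/3) × √0.0027 = 1.282 m/s. Hydraulic depth D_h = A/T = 1.305/1.779 = 0.7335 m.
Froude number Fr = V/√(g·D_h) = 1.282/√(9.81×0.7335) = 0.478, which is less than 1, so the flow is subcritical.

subcritical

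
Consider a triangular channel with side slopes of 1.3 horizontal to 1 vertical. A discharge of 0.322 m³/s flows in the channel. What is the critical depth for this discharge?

y_c = 0.416 m

At critical depth, Q² T / (g A³) = 1, i.e. A³/T = Q²/g = 0.322²/9.81 = 0.01057.
Trying y = 0.3 m: A³/T = 0.002053 — too small.
Trying y = 0.489 m: A³/T = 0.02363 — too large.
Trying y = 0.416 m: A³/T = 0.01053 — ≈ 0.01057.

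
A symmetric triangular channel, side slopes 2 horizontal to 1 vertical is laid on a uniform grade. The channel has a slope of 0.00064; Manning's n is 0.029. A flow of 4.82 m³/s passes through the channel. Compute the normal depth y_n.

y_n = 1.79 m

Manning's equation rearranged: A R^(2/3) = nQ / (1·√S) = 0.029 × 4.82 / (√0.00064) = 5.525.
At y = 2.13 m: A R^(2/3) = 8.785 — too large.
At y = 1.79 m: A R^(2/3) = 5.525 — ≈ 5.525.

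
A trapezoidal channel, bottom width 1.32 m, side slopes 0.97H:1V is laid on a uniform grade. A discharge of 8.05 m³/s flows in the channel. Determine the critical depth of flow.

At critical depth, Q² T / (g A³) = 1, i.e. A³/T = Q²/g = 8.05²/9.81 = 6.606.
At y = 0.932 m: A³/T = 2.847 — short.
At y = 1.35 m: A³/T = 11.36 — over.
At y = 1.17 m: A³/T = 6.601 — ≈ 6.606.

y_c = 1.17 m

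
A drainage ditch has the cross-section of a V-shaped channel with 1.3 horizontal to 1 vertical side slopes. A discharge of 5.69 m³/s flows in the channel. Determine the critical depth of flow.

At critical depth, Q² T / (g A³) = 1, i.e. A³/T = Q²/g = 5.69²/9.81 = 3.3.
Try y = 1.45 m: A³/T = 5.416 — high.
Try y = 1.03 m: A³/T = 0.9796 — low.
Try y = 1.31 m: A³/T = 3.26 — ≈ 3.3.

y_c = 1.31 m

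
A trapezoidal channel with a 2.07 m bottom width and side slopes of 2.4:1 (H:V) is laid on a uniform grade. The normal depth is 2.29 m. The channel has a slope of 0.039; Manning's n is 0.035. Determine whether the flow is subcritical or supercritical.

With bottom width b = 2.07 m and side slope z = 2.4: A = (b + zy)y = (2.07 + 2.4×2.29)×2.29 = 17.33 m²; P = b + 2y√(1+z²) = 2.07 + 2×2.29×2.6 = 13.98 m.
Hydraulic radius R = A/P = 17.33/13.98 = 1.24 m.
V = (1/n) R^(2/3) √S = (1/0.035) × 1.24^(2/3) × √0.039 = 6.511 m/s. Hydraulic depth D_h = A/T = 17.33/13.06 = 1.326 m.
Froude number Fr = V/√(g·D_h) = 6.511/√(9.81×1.326) = 1.8, which is greater than 1, so the flow is supercritical.

supercritical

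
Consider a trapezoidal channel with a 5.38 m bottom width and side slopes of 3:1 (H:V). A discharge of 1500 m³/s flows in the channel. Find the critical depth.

At critical depth, Q² T / (g A³) = 1, i.e. A³/T = Q²/g = 1500²/9.81 = 229400.
Trying y = 9.72 m: A³/T = 594100 — over.
Trying y = 6.7 m: A³/T = 109200 — short.
Trying y = 7.9 m: A³/T = 229700 — matches.

y_c = 7.9 m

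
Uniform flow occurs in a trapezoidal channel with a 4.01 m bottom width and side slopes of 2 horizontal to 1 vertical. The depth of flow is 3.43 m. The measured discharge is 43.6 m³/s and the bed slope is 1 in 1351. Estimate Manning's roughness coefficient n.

n = 0.036

With bottom width b = 4.01 m and side slope z = 2: A = (b + zy)y = (4.01 + 2×3.43)×3.43 = 37.28 m²; P = b + 2y√(1+z²) = 4.01 + 2×3.43×2.236 = 19.35 m.
Hydraulic radius R = A/P = 37.28/19.35 = 1.927 m.
Rearranging Manning's equation: n = (1/Q) A R^(2/3) S^(1/2) = (1/43.6) × 37.28 × 1.927^(2/3) × √0.0007402 = 0.036.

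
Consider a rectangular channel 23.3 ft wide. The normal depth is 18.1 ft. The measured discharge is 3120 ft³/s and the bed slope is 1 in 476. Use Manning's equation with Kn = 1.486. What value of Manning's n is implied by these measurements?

n = 0.034

Flow area A = b·y = 23.3 × 18.1 = 421.7 ft². Wetted perimeter P = b + 2y = 23.3 + 2×18.1 = 59.5 ft.
Hydraulic radius R = A/P = 421.7/59.5 = 7.088 ft.
Rearranging Manning's equation: n = (1.486/Q) A R^(2/3) S^(1/2) = (1.486/3120) × 421.7 × 7.088^(2/3) × √0.002101 = 0.034.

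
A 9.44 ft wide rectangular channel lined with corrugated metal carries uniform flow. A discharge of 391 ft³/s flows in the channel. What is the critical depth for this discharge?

y_c = 3.76 ft

For a rectangular channel, critical depth y_c = (q²/g)^(1/3) where q = Q/b = 391/9.44 = 41.42 ft²/s.
So y_c = (41.42²/32.2)^(1/3) = 3.76 ft.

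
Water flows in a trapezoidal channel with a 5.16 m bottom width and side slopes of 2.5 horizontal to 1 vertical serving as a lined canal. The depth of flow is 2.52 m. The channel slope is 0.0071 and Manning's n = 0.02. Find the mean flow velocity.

With bottom width b = 5.16 m and side slope z = 2.5: A = (b + zy)y = (5.16 + 2.5×2.52)×2.52 = 28.88 m²; P = b + 2y√(1+z²) = 5.16 + 2×2.52×2.693 = 18.73 m.
Hydraulic radius R = A/P = 28.88/18.73 = 1.542 m.
From Manning's equation, V = (1/n) R^(2/3) S^(1/2) = (1/0.02) × 1.542^(2/3) × 0.0071^(1/2) = 5.62 m/s.

V = 5.62 m/s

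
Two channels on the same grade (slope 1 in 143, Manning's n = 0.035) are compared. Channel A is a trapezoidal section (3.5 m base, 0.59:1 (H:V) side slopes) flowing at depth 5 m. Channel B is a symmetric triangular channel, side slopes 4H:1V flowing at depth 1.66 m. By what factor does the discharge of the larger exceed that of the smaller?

Channel A: With bottom width b = 3.5 m and side slope z = 0.59: A = (b + zy)y = (3.5 + 0.59×5)×5 = 32.25 m²; P = b + 2y√(1+z²) = 3.5 + 2×5×1.161 = 15.11 m. Hydraulic radius R = A/P = 32.25/15.11 = 2.134 m. Q_A = (1/0.035)·32.25·2.134^(2/3)·√0.006993 = 127.7 m³/s.
Channel B: For a triangular section with side slope z = 4: A = zy² = 4×1.66² = 11.02 m²; P = 2y√(1+z²) = 2×1.66×4.123 = 13.69 m. Hydraulic radius R = A/P = 11.02/13.69 = 0.8052 m. Q_B = (1/0.035)·11.02·0.8052^(2/3)·√0.006993 = 22.79 m³/s.
The larger discharge is 127.7 m³/s and the smaller is 22.79 m³/s; the ratio is 5.6.

5.6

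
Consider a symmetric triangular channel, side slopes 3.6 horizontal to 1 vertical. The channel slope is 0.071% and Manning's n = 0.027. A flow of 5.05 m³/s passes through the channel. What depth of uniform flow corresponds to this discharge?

Manning's equation rearranged: A R^(2/3) = nQ / (1·√S) = 0.027 × 5.05 / (√0.00071) = 5.117.
Try y = 1.71 m: A R^(2/3) = 9.251 — high.
Try y = 1.15 m: A R^(2/3) = 3.212 — low.
Try y = 1.37 m: A R^(2/3) = 5.122 — ≈ 5.117.

y_n = 1.37 m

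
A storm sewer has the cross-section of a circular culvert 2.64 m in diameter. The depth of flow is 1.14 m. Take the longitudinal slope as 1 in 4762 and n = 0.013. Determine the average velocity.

V = 0.791 m/s

For a circular section of diameter D = 2.64 m at depth y = 1.14 m, the central angle is θ = 2 arccos(1 − 2y/D) = 2.868 rad. Then A = (D²/8)(θ − sin θ) = 2.263 m² and P = Dθ/2 = 3.786 m.
Hydraulic radius R = A/P = 2.263/3.786 = 0.5978 m.
From Manning's equation, V = (1/n) R^(2/3) S^(1/2) = (1/0.013) × 0.5978^(2/3) × 0.00021^(1/2) = 0.791 m/s.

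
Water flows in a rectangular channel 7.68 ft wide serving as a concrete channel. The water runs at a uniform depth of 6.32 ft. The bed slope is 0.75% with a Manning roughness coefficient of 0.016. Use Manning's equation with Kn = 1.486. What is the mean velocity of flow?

Flow area A = b·y = 7.68 × 6.32 = 48.54 ft². Wetted perimeter P = b + 2y = 7.68 + 2×6.32 = 20.32 ft.
Hydraulic radius R = A/P = 48.54/20.32 = 2.389 ft.
From Manning's equation, V = (1.486/n) R^(2/3) S^(1/2) = (1.486/0.016) × 2.389^(2/3) × 0.0075^(1/2) = 14.4 ft/s.

V = 14.4 ft/s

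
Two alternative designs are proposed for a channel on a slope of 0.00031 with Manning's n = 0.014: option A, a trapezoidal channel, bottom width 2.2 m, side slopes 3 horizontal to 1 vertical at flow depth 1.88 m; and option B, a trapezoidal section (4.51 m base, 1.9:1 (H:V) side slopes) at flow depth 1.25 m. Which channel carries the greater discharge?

channel A

Channel A: With bottom width b = 2.2 m and side slope z = 3: A = (b + zy)y = (2.2 + 3×1.88)×1.88 = 14.74 m²; P = b + 2y√(1+z²) = 2.2 + 2×1.88×3.162 = 14.09 m. Hydraulic radius R = A/P = 14.74/14.09 = 1.046 m. Q_A = (1/0.014)·14.74·1.046^(2/3)·√0.00031 = 19.1 m³/s.
Channel B: With bottom width b = 4.51 m and side slope z = 1.9: A = (b + zy)y = (4.51 + 1.9×1.25)×1.25 = 8.606 m²; P = b + 2y√(1+z²) = 4.51 + 2×1.25×2.147 = 9.878 m. Hydraulic radius R = A/P = 8.606/9.878 = 0.8713 m. Q_B = (1/0.014)·8.606·0.8713^(2/3)·√0.00031 = 9.874 m³/s.
Q_A = 19.1 m³/s vs Q_B = 9.874 m³/s, so channel A carries more.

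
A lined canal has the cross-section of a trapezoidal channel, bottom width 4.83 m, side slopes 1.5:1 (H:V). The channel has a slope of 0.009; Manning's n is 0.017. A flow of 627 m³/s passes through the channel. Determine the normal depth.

Manning's equation rearranged: A R^(2/3) = nQ / (1·√S) = 0.017 × 627 / (√0.009) = 112.4.
Try y = 3.76 m: A R^(2/3) = 65.4 — too small.
Try y = 5.97 m: A R^(2/3) = 175.8 — too large.
Try y = 4.86 m: A R^(2/3) = 112.4 — ≈ 112.4.

y_n = 4.86 m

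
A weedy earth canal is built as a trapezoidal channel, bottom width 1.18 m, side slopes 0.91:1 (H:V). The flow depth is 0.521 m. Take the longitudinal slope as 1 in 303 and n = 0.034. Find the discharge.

Q = 0.699 m³/s

With bottom width b = 1.18 m and side slope z = 0.91: A = (b + zy)y = (1.18 + 0.91×0.521)×0.521 = 0.8618 m²; P = b + 2y√(1+z²) = 1.18 + 2×0.521×1.352 = 2.589 m.
Hydraulic radius R = A/P = 0.8618/2.589 = 0.3329 m.
Manning's equation: Q = (1/n) A R^(2/3) S^(1/2) = (1/0.034) × 0.8618 × 0.3329^(2/3) × 0.0033^(1/2) = 0.699 m³/s.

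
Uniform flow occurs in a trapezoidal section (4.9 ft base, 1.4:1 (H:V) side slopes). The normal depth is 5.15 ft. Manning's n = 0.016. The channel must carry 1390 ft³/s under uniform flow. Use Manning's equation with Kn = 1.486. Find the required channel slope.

S = 0.0149

With bottom width b = 4.9 ft and side slope z = 1.4: A = (b + zy)y = (4.9 + 1.4×5.15)×5.15 = 62.37 ft²; P = b + 2y√(1+z²) = 4.9 + 2×5.15×1.72 = 22.62 ft.
Hydraulic radius R = A/P = 62.37/22.62 = 2.757 ft.
From Manning's equation, S = [nQ / (1.486 A R^(2/3))]² = [0.016 × 1390 / (1.486 × 62.37 × 2.757^(2/3))]² = 0.0149.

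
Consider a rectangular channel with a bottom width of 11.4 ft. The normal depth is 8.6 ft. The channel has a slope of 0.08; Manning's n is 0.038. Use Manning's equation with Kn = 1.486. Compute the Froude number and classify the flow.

supercritical

Flow area A = b·y = 11.4 × 8.6 = 98.04 ft². Wetted perimeter P = b + 2y = 11.4 + 2×8.6 = 28.6 ft.
Hydraulic radius R = A/P = 98.04/28.6 = 3.428 ft.
V = (1.486/n) R^(2/3) √S = (1.486/0.038) × 3.428^(2/3) × √0.08 = 25.15 ft/s. Hydraulic depth D_h = A/T = 98.04/11.4 = 8.6 ft.
Froude number Fr = V/√(g·D_h) = 25.15/√(32.2×8.6) = 1.51, which is greater than 1, so the flow is supercritical.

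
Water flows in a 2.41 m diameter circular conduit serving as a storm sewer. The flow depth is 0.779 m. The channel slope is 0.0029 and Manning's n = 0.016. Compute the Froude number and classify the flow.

subcritical

For a circular section of diameter D = 2.41 m at depth y = 0.779 m, the central angle is θ = 2 arccos(1 − 2y/D) = 2.419 rad. Then A = (D²/8)(θ − sin θ) = 1.276 m² and P = Dθ/2 = 2.915 m.
Hydraulic radius R = A/P = 1.276/2.915 = 0.4378 m.
V = (1/n) R^(2/3) √S = (1/0.016) × 0.4378^(2/3) × √0.0029 = 1.94 m/s. Hydraulic depth D_h = A/T = 1.276/2.254 = 0.566 m.
Froude number Fr = V/√(g·D_h) = 1.94/√(9.81×0.566) = 0.823, which is less than 1, so the flow is subcritical.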